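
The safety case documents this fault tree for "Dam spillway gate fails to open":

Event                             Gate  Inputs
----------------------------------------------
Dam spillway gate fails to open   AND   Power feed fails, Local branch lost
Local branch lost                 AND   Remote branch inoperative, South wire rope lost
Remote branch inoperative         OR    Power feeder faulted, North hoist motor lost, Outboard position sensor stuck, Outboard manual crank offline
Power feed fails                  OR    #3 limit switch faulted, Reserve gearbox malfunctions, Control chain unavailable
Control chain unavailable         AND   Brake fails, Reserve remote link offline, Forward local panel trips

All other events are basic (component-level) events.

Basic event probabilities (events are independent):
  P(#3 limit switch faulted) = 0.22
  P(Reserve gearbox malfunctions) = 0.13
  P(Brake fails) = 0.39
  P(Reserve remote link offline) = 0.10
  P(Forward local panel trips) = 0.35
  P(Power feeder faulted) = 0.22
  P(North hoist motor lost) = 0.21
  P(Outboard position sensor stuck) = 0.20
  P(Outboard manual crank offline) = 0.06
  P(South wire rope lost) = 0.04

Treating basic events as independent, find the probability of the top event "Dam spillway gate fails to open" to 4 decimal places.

P(Control chain unavailable) [AND] = 0.39 × 0.10 × 0.35 = 0.013650
P(Power feed fails) [OR] = 1 − (1−0.22) × (1−0.13) × (1−0.013650) = 0.330663
P(Remote branch inoperative) [OR] = 1 − (1−0.22) × (1−0.21) × (1−0.20) × (1−0.06) = 0.536618
P(Local branch lost) [AND] = 0.536618 × 0.04 = 0.021465
P(Dam spillway gate fails to open) [AND] = 0.330663 × 0.021465 = 0.007098
Rounded to 4 decimal places: P(Dam spillway gate fails to open) ≈ 0.0071.

0.0071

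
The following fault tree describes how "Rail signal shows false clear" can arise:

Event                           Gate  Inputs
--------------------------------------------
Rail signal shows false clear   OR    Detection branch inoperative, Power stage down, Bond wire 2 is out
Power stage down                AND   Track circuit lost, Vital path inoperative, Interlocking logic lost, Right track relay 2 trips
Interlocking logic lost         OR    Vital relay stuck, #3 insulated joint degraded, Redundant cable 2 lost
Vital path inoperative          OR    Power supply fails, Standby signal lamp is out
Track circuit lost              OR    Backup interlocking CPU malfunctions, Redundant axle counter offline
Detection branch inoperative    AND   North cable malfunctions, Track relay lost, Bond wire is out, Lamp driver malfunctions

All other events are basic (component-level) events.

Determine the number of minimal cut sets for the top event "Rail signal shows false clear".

14

Detection branch inoperative [AND]: one cut set from each child combined → 1 × 1 × 1 × 1 = 1 cut set(s).
Track circuit lost [OR]: union of children's cut sets → 2 cut set(s).
Vital path inoperative [OR]: union of children's cut sets → 2 cut set(s).
Interlocking logic lost [OR]: union of children's cut sets → 3 cut set(s).
Power stage down [AND]: one cut set from each child combined → 2 × 2 × 3 × 1 = 12 cut set(s).
Rail signal shows false clear [OR]: union of children's cut sets → 14 cut set(s).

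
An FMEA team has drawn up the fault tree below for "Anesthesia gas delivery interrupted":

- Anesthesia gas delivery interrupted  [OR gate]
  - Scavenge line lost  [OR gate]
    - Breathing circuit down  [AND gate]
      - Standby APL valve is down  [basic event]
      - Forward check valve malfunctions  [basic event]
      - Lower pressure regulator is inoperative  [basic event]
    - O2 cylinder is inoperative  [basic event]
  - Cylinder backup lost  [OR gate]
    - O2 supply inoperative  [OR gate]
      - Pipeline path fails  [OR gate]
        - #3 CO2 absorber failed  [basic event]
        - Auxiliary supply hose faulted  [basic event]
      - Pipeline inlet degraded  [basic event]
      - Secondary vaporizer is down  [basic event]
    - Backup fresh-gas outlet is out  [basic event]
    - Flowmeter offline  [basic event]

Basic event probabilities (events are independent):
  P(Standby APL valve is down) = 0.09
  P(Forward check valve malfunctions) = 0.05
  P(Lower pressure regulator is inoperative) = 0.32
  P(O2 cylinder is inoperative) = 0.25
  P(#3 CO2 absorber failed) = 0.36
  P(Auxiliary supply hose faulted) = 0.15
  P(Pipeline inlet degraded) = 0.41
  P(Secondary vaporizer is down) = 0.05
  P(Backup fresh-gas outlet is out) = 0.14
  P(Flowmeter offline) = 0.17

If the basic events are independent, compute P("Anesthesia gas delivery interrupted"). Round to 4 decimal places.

P(Breathing circuit down) [AND] = 0.09 × 0.05 × 0.32 = 0.001440
P(Scavenge line lost) [OR] = 1 − (1−0.001440) × (1−0.25) = 0.251080
P(Pipeline path fails) [OR] = 1 − (1−0.36) × (1−0.15) = 0.456000
P(O2 supply inoperative) [OR] = 1 − (1−0.456000) × (1−0.41) × (1−0.05) = 0.695088
P(Cylinder backup lost) [OR] = 1 − (1−0.695088) × (1−0.14) × (1−0.17) = 0.782354
P(Anesthesia gas delivery interrupted) [OR] = 1 − (1−0.251080) × (1−0.782354) = 0.837001
Rounded to 4 decimal places: P(Anesthesia gas delivery interrupted) ≈ 0.8370.

0.8370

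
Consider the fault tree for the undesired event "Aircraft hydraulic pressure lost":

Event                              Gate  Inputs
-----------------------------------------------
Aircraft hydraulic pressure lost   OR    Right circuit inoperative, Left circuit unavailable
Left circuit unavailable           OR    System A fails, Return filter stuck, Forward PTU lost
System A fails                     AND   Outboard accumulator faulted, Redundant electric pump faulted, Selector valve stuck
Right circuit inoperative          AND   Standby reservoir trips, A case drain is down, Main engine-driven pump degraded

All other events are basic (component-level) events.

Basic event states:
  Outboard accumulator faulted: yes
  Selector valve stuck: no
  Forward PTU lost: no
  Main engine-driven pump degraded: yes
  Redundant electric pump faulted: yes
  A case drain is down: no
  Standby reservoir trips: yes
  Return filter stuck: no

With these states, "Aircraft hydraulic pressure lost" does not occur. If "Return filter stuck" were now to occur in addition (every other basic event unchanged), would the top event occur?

Yes

Counterfactual: set "Return filter stuck" to occurred.
Right circuit inoperative [AND]: Standby reservoir trips=occurs, A case drain is down=not, Main engine-driven pump degraded=occurs → not all inputs occur → does not occur.
System A fails [AND]: Outboard accumulator faulted=occurs, Redundant electric pump faulted=occurs, Selector valve stuck=not → not all inputs occur → does not occur.
Left circuit unavailable [OR]: System A fails=not, Return filter stuck=occurs, Forward PTU lost=not → at least one input occurs → occurs.
Aircraft hydraulic pressure lost [OR]: Right circuit inoperative=not, Left circuit unavailable=occurs → at least one input occurs → occurs.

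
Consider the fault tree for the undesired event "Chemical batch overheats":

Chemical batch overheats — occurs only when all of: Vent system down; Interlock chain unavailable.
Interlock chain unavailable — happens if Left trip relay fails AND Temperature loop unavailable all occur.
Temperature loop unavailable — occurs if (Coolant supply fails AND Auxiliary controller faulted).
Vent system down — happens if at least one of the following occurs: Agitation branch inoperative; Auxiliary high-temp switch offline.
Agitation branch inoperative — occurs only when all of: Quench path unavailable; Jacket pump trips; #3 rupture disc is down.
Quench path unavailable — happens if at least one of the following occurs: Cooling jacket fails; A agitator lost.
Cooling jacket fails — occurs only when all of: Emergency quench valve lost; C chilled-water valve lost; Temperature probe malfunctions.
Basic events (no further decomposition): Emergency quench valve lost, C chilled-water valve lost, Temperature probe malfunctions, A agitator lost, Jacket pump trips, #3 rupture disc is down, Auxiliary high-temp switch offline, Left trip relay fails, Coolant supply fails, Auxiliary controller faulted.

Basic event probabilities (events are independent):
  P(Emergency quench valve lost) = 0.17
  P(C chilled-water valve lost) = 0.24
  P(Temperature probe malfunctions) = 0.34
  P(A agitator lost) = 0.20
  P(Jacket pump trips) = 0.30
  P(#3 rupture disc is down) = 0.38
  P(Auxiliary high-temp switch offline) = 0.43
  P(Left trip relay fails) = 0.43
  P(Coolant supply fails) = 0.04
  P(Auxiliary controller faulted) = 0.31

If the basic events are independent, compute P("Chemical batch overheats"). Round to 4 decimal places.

P(Cooling jacket fails) [AND] = 0.17 × 0.24 × 0.34 = 0.013872
P(Quench path unavailable) [OR] = 1 − (1−0.013872) × (1−0.20) = 0.211098
P(Agitation branch inoperative) [AND] = 0.211098 × 0.30 × 0.38 = 0.024065
P(Vent system down) [OR] = 1 − (1−0.024065) × (1−0.43) = 0.443717
P(Temperature loop unavailable) [AND] = 0.04 × 0.31 = 0.012400
P(Interlock chain unavailable) [AND] = 0.43 × 0.012400 = 0.005332
P(Chemical batch overheats) [AND] = 0.443717 × 0.005332 = 0.002366
Rounded to 4 decimal places: P(Chemical batch overheats) ≈ 0.0024.

0.0024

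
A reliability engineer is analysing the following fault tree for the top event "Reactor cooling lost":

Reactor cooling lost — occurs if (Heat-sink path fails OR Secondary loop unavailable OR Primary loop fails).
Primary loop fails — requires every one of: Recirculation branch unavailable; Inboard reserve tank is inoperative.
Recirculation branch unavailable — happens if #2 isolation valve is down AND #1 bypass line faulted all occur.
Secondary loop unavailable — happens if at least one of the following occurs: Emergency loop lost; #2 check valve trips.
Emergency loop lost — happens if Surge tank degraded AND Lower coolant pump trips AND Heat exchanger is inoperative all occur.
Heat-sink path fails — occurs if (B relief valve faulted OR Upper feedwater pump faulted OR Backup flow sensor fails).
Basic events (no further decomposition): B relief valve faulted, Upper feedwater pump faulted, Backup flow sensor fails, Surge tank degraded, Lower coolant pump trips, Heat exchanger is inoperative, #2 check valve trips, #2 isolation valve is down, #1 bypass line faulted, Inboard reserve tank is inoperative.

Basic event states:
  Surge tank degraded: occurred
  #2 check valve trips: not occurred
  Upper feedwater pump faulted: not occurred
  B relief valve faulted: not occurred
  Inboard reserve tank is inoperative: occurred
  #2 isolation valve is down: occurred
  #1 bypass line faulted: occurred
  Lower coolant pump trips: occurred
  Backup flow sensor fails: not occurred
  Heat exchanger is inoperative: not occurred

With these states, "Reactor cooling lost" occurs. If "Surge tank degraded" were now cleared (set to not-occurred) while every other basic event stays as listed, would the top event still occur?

Counterfactual: set "Surge tank degraded" to not occurred.
Heat-sink path fails [OR]: B relief valve faulted=not, Upper feedwater pump faulted=not, Backup flow sensor fails=not → no input occurs → does not occur.
Emergency loop lost [AND]: Surge tank degraded=not, Lower coolant pump trips=occurs, Heat exchanger is inoperative=not → not all inputs occur → does not occur.
Secondary loop unavailable [OR]: Emergency loop lost=not, #2 check valve trips=not → no input occurs → does not occur.
Recirculation branch unavailable [AND]: #2 isolation valve is down=occurs, #1 bypass line faulted=occurs → all inputs occur → occurs.
Primary loop fails [AND]: Recirculation branch unavailable=occurs, Inboard reserve tank is inoperative=occurs → all inputs occur → occurs.
Reactor cooling lost [OR]: Heat-sink path fails=not, Secondary loop unavailable=not, Primary loop fails=occurs → at least one input occurs → occurs.

Yes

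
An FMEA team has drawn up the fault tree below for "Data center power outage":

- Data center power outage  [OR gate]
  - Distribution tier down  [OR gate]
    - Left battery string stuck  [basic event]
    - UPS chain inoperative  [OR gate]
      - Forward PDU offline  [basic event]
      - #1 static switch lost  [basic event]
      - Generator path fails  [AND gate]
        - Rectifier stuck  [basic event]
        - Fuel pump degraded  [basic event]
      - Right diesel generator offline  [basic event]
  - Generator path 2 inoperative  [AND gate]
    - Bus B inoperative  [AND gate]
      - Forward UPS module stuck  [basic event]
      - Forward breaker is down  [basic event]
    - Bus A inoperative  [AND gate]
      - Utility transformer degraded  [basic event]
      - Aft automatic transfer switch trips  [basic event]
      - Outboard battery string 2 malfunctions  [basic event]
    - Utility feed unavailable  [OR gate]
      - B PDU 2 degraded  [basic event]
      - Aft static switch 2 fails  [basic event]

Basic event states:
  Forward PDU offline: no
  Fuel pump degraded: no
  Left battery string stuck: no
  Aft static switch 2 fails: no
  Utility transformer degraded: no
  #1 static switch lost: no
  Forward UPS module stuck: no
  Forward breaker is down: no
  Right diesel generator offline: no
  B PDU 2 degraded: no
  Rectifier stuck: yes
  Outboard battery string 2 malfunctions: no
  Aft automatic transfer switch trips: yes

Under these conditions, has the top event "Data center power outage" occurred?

Generator path fails [AND]: Rectifier stuck=occurs, Fuel pump degraded=not → not all inputs occur → does not occur.
UPS chain inoperative [OR]: Forward PDU offline=not, #1 static switch lost=not, Generator path fails=not, Right diesel generator offline=not → no input occurs → does not occur.
Distribution tier down [OR]: Left battery string stuck=not, UPS chain inoperative=not → no input occurs → does not occur.
Bus B inoperative [AND]: Forward UPS module stuck=not, Forward breaker is down=not → not all inputs occur → does not occur.
Bus A inoperative [AND]: Utility transformer degraded=not, Aft automatic transfer switch trips=occurs, Outboard battery string 2 malfunctions=not → not all inputs occur → does not occur.
Utility feed unavailable [OR]: B PDU 2 degraded=not, Aft static switch 2 fails=not → no input occurs → does not occur.
Generator path 2 inoperative [AND]: Bus B inoperative=not, Bus A inoperative=not, Utility feed unavailable=not → not all inputs occur → does not occur.
Data center power outage [OR]: Distribution tier down=not, Generator path 2 inoperative=not → no input occurs → does not occur.

No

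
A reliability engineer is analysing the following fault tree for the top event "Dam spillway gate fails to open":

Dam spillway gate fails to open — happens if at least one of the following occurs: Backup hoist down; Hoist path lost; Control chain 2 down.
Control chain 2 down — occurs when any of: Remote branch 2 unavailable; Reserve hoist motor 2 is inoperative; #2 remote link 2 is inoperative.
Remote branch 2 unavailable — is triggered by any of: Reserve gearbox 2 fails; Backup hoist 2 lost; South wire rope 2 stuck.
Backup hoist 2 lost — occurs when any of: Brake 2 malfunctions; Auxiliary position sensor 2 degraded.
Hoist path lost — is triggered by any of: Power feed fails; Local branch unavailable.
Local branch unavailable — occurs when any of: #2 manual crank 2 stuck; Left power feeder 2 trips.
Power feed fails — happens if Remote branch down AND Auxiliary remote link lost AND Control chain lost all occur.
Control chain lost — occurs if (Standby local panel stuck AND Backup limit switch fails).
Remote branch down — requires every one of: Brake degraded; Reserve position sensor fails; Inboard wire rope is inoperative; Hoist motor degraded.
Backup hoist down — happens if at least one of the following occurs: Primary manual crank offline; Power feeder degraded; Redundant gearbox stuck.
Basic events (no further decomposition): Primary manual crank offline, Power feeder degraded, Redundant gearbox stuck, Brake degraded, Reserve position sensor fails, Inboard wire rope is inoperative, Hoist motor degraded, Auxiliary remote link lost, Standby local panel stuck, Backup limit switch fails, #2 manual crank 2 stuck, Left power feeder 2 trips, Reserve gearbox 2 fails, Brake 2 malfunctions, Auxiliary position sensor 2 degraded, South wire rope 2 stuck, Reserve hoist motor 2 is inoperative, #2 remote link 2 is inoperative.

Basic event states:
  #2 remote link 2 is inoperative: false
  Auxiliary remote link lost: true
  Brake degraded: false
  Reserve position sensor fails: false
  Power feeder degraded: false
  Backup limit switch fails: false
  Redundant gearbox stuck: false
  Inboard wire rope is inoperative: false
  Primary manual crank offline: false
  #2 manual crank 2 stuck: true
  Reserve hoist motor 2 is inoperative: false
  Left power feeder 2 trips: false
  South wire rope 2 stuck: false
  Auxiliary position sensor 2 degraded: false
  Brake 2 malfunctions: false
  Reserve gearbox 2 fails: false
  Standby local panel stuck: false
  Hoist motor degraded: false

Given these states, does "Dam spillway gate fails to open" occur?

Backup hoist down [OR]: Primary manual crank offline=not, Power feeder degraded=not, Redundant gearbox stuck=not → no input occurs → does not occur.
Remote branch down [AND]: Brake degraded=not, Reserve position sensor fails=not, Inboard wire rope is inoperative=not, Hoist motor degraded=not → not all inputs occur → does not occur.
Control chain lost [AND]: Standby local panel stuck=not, Backup limit switch fails=not → not all inputs occur → does not occur.
Power feed fails [AND]: Remote branch down=not, Auxiliary remote link lost=occurs, Control chain lost=not → not all inputs occur → does not occur.
Local branch unavailable [OR]: #2 manual crank 2 stuck=occurs, Left power feeder 2 trips=not → at least one input occurs → occurs.
Hoist path lost [OR]: Power feed fails=not, Local branch unavailable=occurs → at least one input occurs → occurs.
Backup hoist 2 lost [OR]: Brake 2 malfunctions=not, Auxiliary position sensor 2 degraded=not → no input occurs → does not occur.
Remote branch 2 unavailable [OR]: Reserve gearbox 2 fails=not, Backup hoist 2 lost=not, South wire rope 2 stuck=not → no input occurs → does not occur.
Control chain 2 down [OR]: Remote branch 2 unavailable=not, Reserve hoist motor 2 is inoperative=not, #2 remote link 2 is inoperative=not → no input occurs → does not occur.
Dam spillway gate fails to open [OR]: Backup hoist down=not, Hoist path lost=occurs, Control chain 2 down=not → at least one input occurs → occurs.

Yes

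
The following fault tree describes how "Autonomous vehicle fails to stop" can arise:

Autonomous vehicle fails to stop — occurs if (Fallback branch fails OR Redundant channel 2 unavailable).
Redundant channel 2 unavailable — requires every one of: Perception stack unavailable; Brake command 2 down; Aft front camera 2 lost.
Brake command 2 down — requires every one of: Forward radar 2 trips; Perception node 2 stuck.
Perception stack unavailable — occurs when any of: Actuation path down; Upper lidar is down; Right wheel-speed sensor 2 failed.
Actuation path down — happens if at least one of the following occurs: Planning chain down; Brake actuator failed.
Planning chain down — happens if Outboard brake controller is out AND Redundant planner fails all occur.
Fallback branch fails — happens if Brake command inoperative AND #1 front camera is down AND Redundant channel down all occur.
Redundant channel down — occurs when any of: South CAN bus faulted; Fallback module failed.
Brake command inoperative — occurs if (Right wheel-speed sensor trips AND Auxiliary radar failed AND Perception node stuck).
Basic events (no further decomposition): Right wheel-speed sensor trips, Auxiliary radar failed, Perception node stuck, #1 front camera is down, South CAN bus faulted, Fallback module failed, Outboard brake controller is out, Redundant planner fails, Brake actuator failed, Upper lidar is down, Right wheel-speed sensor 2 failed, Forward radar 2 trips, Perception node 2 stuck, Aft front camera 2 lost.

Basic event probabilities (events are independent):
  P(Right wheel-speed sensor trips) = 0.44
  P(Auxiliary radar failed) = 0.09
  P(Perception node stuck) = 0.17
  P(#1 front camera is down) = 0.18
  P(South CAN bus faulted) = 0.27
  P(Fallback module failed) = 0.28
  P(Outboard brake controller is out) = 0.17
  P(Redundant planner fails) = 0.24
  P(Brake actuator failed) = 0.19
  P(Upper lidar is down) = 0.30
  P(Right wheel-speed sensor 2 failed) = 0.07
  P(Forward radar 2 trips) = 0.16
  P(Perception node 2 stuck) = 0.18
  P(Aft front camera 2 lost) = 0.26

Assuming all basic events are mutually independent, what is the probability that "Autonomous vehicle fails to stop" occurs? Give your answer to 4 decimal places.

0.0043

P(Brake command inoperative) [AND] = 0.44 × 0.09 × 0.17 = 0.006732
P(Redundant channel down) [OR] = 1 − (1−0.27) × (1−0.28) = 0.474400
P(Fallback branch fails) [AND] = 0.006732 × 0.18 × 0.474400 = 0.000575
P(Planning chain down) [AND] = 0.17 × 0.24 = 0.040800
P(Actuation path down) [OR] = 1 − (1−0.040800) × (1−0.19) = 0.223048
P(Perception stack unavailable) [OR] = 1 − (1−0.223048) × (1−0.30) × (1−0.07) = 0.494204
P(Brake command 2 down) [AND] = 0.16 × 0.18 = 0.028800
P(Redundant channel 2 unavailable) [AND] = 0.494204 × 0.028800 × 0.26 = 0.003701
P(Autonomous vehicle fails to stop) [OR] = 1 − (1−0.000575) × (1−0.003701) = 0.004274
Rounded to 4 decimal places: P(Autonomous vehicle fails to stop) ≈ 0.0043.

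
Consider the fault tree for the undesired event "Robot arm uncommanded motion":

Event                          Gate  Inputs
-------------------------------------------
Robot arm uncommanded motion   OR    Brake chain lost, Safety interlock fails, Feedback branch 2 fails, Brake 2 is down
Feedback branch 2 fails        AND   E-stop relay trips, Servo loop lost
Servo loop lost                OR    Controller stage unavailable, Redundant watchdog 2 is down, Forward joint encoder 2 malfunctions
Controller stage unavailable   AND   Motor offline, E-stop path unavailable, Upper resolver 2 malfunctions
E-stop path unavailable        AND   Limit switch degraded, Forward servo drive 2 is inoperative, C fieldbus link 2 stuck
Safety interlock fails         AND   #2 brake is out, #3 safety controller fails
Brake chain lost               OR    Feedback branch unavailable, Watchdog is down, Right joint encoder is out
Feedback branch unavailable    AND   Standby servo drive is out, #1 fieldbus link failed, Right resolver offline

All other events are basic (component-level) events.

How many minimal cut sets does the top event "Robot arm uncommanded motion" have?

Feedback branch unavailable [AND]: one cut set from each child combined → 1 × 1 × 1 = 1 cut set(s).
Brake chain lost [OR]: union of children's cut sets → 3 cut set(s).
Safety interlock fails [AND]: one cut set from each child combined → 1 × 1 = 1 cut set(s).
E-stop path unavailable [AND]: one cut set from each child combined → 1 × 1 × 1 = 1 cut set(s).
Controller stage unavailable [AND]: one cut set from each child combined → 1 × 1 × 1 = 1 cut set(s).
Servo loop lost [OR]: union of children's cut sets → 3 cut set(s).
Feedback branch 2 fails [AND]: one cut set from each child combined → 1 × 3 = 3 cut set(s).
Robot arm uncommanded motion [OR]: union of children's cut sets → 8 cut set(s).
Minimal cut sets: {#1 fieldbus link failed, Right resolver offline, Standby servo drive is out}; {Watchdog is down}; {Right joint encoder is out}; {#2 brake is out, #3 safety controller fails}; {C fieldbus link 2 stuck, E-stop relay trips, Forward servo drive 2 is inoperative, Limit switch degraded, Motor offline, Upper resolver 2 malfunctions}; {E-stop relay trips, Redundant watchdog 2 is down}; {E-stop relay trips, Forward joint encoder 2 malfunctions}; {Brake 2 is down}.

8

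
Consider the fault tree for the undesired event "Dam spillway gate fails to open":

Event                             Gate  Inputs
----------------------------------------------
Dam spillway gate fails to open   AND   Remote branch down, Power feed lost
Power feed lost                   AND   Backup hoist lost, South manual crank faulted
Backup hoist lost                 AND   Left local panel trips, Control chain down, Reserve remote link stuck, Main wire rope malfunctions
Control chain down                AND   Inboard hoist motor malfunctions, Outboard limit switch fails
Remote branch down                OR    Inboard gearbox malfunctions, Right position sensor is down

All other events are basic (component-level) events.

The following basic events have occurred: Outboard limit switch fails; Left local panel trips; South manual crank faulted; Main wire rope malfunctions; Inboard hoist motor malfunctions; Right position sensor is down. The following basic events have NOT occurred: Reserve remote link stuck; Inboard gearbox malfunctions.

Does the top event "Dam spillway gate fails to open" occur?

Remote branch down [OR]: Inboard gearbox malfunctions=not, Right position sensor is down=occurs → at least one input occurs → occurs.
Control chain down [AND]: Inboard hoist motor malfunctions=occurs, Outboard limit switch fails=occurs → all inputs occur → occurs.
Backup hoist lost [AND]: Left local panel trips=occurs, Control chain down=occurs, Reserve remote link stuck=not, Main wire rope malfunctions=occurs → not all inputs occur → does not occur.
Power feed lost [AND]: Backup hoist lost=not, South manual crank faulted=occurs → not all inputs occur → does not occur.
Dam spillway gate fails to open [AND]: Remote branch down=occurs, Power feed lost=not → not all inputs occur → does not occur.

No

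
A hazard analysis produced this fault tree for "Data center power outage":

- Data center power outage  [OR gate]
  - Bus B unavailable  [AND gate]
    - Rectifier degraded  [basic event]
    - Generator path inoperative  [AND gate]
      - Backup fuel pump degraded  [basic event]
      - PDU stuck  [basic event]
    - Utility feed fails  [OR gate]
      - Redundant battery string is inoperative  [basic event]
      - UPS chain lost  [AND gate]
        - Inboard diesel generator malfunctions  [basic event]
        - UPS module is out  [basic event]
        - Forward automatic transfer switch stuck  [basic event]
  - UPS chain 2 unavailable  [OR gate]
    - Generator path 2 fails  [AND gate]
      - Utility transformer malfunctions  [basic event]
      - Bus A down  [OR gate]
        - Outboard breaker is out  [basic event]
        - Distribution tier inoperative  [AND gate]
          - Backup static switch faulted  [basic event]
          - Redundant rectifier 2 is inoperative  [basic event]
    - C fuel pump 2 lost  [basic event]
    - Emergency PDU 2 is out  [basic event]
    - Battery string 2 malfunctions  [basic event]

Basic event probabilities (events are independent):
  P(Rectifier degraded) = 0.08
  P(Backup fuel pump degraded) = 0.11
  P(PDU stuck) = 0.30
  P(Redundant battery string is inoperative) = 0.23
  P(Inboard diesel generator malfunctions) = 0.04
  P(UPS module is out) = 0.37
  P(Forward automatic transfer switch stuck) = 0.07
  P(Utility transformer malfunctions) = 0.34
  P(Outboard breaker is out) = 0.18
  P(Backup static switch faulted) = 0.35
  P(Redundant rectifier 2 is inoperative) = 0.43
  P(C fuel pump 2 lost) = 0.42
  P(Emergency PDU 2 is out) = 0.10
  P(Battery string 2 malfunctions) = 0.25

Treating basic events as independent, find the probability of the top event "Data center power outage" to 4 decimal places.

0.6491

P(Generator path inoperative) [AND] = 0.11 × 0.30 = 0.033000
P(UPS chain lost) [AND] = 0.04 × 0.37 × 0.07 = 0.001036
P(Utility feed fails) [OR] = 1 − (1−0.23) × (1−0.001036) = 0.230798
P(Bus B unavailable) [AND] = 0.08 × 0.033000 × 0.230798 = 0.000609
P(Distribution tier inoperative) [AND] = 0.35 × 0.43 = 0.150500
P(Bus A down) [OR] = 1 − (1−0.18) × (1−0.150500) = 0.303410
P(Generator path 2 fails) [AND] = 0.34 × 0.303410 = 0.103159
P(UPS chain 2 unavailable) [OR] = 1 − (1−0.103159) × (1−0.42) × (1−0.10) × (1−0.25) = 0.648887
P(Data center power outage) [OR] = 1 − (1−0.000609) × (1−0.648887) = 0.649101
Rounded to 4 decimal places: P(Data center power outage) ≈ 0.6491.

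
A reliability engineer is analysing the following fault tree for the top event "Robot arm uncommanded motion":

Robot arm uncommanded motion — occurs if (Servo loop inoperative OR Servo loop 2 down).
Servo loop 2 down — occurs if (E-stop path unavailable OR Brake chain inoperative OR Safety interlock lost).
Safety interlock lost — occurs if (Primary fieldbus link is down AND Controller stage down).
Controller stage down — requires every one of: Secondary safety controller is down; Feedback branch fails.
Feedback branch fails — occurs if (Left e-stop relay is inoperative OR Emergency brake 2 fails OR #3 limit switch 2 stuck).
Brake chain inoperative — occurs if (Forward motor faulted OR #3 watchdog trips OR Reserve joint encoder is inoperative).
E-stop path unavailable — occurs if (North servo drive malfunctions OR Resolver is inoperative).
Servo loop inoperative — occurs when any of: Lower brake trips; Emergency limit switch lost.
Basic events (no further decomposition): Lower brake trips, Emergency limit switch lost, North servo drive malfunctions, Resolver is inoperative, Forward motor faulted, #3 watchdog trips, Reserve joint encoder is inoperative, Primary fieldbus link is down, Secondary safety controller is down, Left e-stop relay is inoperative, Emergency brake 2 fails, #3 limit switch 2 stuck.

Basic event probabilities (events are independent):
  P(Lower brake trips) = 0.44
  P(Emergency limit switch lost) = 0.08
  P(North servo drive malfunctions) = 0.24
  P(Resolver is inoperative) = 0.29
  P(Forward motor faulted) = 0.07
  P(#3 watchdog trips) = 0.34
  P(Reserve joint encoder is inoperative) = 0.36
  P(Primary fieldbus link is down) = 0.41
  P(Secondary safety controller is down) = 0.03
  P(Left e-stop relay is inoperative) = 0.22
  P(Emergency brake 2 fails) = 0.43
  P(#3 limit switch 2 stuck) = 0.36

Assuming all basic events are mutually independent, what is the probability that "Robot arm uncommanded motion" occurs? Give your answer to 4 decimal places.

P(Servo loop inoperative) [OR] = 1 − (1−0.44) × (1−0.08) = 0.484800
P(E-stop path unavailable) [OR] = 1 − (1−0.24) × (1−0.29) = 0.460400
P(Brake chain inoperative) [OR] = 1 − (1−0.07) × (1−0.34) × (1−0.36) = 0.607168
P(Feedback branch fails) [OR] = 1 − (1−0.22) × (1−0.43) × (1−0.36) = 0.715456
P(Controller stage down) [AND] = 0.03 × 0.715456 = 0.021464
P(Safety interlock lost) [AND] = 0.41 × 0.021464 = 0.008800
P(Servo loop 2 down) [OR] = 1 − (1−0.460400) × (1−0.607168) × (1−0.008800) = 0.789893
P(Robot arm uncommanded motion) [OR] = 1 − (1−0.484800) × (1−0.789893) = 0.891753
Rounded to 4 decimal places: P(Robot arm uncommanded motion) ≈ 0.8918.

0.8918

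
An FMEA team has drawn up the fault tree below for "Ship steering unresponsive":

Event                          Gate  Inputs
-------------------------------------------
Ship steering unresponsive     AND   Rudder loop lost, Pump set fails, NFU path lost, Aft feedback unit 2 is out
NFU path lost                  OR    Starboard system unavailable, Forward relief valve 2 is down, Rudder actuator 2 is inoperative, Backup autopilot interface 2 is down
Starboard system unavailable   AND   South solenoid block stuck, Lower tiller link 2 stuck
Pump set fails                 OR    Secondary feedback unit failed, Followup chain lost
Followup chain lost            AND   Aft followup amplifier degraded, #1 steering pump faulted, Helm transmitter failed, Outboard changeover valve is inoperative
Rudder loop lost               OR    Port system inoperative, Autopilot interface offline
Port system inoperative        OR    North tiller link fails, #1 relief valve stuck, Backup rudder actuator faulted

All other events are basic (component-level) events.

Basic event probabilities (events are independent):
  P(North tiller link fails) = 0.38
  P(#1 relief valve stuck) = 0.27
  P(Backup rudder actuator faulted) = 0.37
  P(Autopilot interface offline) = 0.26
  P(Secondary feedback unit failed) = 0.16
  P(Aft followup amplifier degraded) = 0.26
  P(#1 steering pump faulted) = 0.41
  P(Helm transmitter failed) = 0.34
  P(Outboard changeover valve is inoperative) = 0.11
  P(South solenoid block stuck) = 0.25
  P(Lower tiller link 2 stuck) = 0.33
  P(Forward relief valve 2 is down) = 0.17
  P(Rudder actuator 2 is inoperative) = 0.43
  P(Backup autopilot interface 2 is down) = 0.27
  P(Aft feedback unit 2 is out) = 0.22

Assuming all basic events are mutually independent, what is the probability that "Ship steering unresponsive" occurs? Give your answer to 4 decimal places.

0.0194

P(Port system inoperative) [OR] = 1 − (1−0.38) × (1−0.27) × (1−0.37) = 0.714862
P(Rudder loop lost) [OR] = 1 − (1−0.714862) × (1−0.26) = 0.788998
P(Followup chain lost) [AND] = 0.26 × 0.41 × 0.34 × 0.11 = 0.003987
P(Pump set fails) [OR] = 1 − (1−0.16) × (1−0.003987) = 0.163349
P(Starboard system unavailable) [AND] = 0.25 × 0.33 = 0.082500
P(NFU path lost) [OR] = 1 − (1−0.082500) × (1−0.17) × (1−0.43) × (1−0.27) = 0.683129
P(Ship steering unresponsive) [AND] = 0.788998 × 0.163349 × 0.683129 × 0.22 = 0.019369
Rounded to 4 decimal places: P(Ship steering unresponsive) ≈ 0.0194.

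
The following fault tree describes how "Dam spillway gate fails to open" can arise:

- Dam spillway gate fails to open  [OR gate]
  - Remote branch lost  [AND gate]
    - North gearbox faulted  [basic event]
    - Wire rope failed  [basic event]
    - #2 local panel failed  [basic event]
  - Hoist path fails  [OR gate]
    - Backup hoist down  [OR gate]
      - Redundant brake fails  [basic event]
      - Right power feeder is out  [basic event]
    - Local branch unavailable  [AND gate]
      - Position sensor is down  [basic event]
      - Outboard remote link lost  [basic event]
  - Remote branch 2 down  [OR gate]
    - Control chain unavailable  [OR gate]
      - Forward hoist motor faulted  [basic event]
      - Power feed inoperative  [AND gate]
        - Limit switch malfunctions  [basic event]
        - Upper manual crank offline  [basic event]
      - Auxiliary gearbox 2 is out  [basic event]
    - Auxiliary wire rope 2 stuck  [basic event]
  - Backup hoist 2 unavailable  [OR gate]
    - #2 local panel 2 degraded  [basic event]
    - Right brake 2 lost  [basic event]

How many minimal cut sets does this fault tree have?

10

Remote branch lost [AND]: one cut set from each child combined → 1 × 1 × 1 = 1 cut set(s).
Backup hoist down [OR]: union of children's cut sets → 2 cut set(s).
Local branch unavailable [AND]: one cut set from each child combined → 1 × 1 = 1 cut set(s).
Hoist path fails [OR]: union of children's cut sets → 3 cut set(s).
Power feed inoperative [AND]: one cut set from each child combined → 1 × 1 = 1 cut set(s).
Control chain unavailable [OR]: union of children's cut sets → 3 cut set(s).
Remote branch 2 down [OR]: union of children's cut sets → 4 cut set(s).
Backup hoist 2 unavailable [OR]: union of children's cut sets → 2 cut set(s).
Dam spillway gate fails to open [OR]: union of children's cut sets → 10 cut set(s).
Minimal cut sets: {#2 local panel failed, North gearbox faulted, Wire rope failed}; {Redundant brake fails}; {Right power feeder is out}; {Outboard remote link lost, Position sensor is down}; {Forward hoist motor faulted}; {Limit switch malfunctions, Upper manual crank offline}; {Auxiliary gearbox 2 is out}; {Auxiliary wire rope 2 stuck}; {#2 local panel 2 degraded}; {Right brake 2 lost}.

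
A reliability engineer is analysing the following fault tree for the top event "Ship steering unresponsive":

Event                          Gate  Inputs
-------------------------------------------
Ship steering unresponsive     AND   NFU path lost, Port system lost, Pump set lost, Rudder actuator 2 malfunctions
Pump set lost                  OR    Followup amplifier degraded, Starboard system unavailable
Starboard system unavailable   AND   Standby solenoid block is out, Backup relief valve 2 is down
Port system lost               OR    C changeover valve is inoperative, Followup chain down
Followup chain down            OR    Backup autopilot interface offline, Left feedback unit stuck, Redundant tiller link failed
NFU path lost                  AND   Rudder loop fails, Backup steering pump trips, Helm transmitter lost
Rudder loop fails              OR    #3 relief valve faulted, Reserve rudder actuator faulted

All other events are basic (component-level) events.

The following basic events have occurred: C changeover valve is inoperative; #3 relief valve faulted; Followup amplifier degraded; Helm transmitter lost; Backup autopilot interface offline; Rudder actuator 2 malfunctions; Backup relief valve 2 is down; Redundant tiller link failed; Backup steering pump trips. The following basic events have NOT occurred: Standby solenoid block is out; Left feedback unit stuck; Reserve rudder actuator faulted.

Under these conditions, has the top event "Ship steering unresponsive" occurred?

Rudder loop fails [OR]: #3 relief valve faulted=occurs, Reserve rudder actuator faulted=not → at least one input occurs → occurs.
NFU path lost [AND]: Rudder loop fails=occurs, Backup steering pump trips=occurs, Helm transmitter lost=occurs → all inputs occur → occurs.
Followup chain down [OR]: Backup autopilot interface offline=occurs, Left feedback unit stuck=not, Redundant tiller link failed=occurs → at least one input occurs → occurs.
Port system lost [OR]: C changeover valve is inoperative=occurs, Followup chain down=occurs → at least one input occurs → occurs.
Starboard system unavailable [AND]: Standby solenoid block is out=not, Backup relief valve 2 is down=occurs → not all inputs occur → does not occur.
Pump set lost [OR]: Followup amplifier degraded=occurs, Starboard system unavailable=not → at least one input occurs → occurs.
Ship steering unresponsive [AND]: NFU path lost=occurs, Port system lost=occurs, Pump set lost=occurs, Rudder actuator 2 malfunctions=occurs → all inputs occur → occurs.

Yes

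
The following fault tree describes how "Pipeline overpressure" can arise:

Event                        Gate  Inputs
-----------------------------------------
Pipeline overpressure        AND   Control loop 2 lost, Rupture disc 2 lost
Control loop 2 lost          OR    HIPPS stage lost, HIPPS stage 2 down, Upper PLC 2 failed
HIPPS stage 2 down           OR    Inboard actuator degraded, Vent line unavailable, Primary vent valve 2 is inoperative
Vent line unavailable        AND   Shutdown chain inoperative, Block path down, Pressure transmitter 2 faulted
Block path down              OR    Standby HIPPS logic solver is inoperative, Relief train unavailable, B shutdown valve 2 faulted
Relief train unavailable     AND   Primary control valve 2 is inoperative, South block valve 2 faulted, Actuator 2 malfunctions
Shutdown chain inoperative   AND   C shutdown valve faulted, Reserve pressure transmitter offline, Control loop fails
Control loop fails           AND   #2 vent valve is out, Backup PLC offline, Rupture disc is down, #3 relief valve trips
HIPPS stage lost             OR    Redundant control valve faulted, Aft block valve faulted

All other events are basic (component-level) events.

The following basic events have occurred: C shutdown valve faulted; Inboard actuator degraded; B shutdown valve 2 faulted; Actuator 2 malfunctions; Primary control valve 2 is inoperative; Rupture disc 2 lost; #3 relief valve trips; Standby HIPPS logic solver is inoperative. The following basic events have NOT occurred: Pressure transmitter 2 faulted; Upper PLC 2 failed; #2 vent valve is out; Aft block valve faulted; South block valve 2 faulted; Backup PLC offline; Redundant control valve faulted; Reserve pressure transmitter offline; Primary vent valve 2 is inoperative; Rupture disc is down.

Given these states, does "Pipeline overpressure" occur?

HIPPS stage lost [OR]: Redundant control valve faulted=not, Aft block valve faulted=not → no input occurs → does not occur.
Control loop fails [AND]: #2 vent valve is out=not, Backup PLC offline=not, Rupture disc is down=not, #3 relief valve trips=occurs → not all inputs occur → does not occur.
Shutdown chain inoperative [AND]: C shutdown valve faulted=occurs, Reserve pressure transmitter offline=not, Control loop fails=not → not all inputs occur → does not occur.
Relief train unavailable [AND]: Primary control valve 2 is inoperative=occurs, South block valve 2 faulted=not, Actuator 2 malfunctions=occurs → not all inputs occur → does not occur.
Block path down [OR]: Standby HIPPS logic solver is inoperative=occurs, Relief train unavailable=not, B shutdown valve 2 faulted=occurs → at least one input occurs → occurs.
Vent line unavailable [AND]: Shutdown chain inoperative=not, Block path down=occurs, Pressure transmitter 2 faulted=not → not all inputs occur → does not occur.
HIPPS stage 2 down [OR]: Inboard actuator degraded=occurs, Vent line unavailable=not, Primary vent valve 2 is inoperative=not → at least one input occurs → occurs.
Control loop 2 lost [OR]: HIPPS stage lost=not, HIPPS stage 2 down=occurs, Upper PLC 2 failed=not → at least one input occurs → occurs.
Pipeline overpressure [AND]: Control loop 2 lost=occurs, Rupture disc 2 lost=occurs → all inputs occur → occurs.

Yes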